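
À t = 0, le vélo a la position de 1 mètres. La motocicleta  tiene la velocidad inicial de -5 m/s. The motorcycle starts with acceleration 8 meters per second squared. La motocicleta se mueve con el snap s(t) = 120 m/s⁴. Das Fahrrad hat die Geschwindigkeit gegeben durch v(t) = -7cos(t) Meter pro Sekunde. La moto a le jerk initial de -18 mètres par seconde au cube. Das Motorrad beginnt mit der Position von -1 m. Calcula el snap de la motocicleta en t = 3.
De la ecuación del snap s(t) = 120, sustituimos t = 3 para obtener s = 120.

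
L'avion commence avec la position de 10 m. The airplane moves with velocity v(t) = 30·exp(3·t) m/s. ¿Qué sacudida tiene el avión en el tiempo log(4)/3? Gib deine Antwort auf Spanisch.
Para resolver esto, necesitamos tomar 2 derivadas de nuestra ecuación de la velocidad v(t) = 30·exp(3·t). Derivando la velocidad, obtenemos la aceleración: a(t) = 90·exp(3·t). La derivada de la aceleración da la sacudida: j(t) = 270·exp(3·t). De la ecuación de la sacudida j(t) = 270·exp(3·t), sustituimos t = log(4)/3 para obtener j = 1080.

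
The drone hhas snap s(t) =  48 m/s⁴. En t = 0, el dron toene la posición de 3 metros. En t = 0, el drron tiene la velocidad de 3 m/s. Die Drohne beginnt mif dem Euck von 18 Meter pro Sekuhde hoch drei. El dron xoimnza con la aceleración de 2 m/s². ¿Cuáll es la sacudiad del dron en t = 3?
Debemos encontrar la integral de nuestra ecuación del snap s(t) = 48 1 vez. La integral del snap es la sacudida. Usando j(0) = 18, obtenemos j(t) = 48·t + 18. Tenemos la sacudida j(t) = 48·t + 18. Sustituyendo t = 3: j(3) = 162.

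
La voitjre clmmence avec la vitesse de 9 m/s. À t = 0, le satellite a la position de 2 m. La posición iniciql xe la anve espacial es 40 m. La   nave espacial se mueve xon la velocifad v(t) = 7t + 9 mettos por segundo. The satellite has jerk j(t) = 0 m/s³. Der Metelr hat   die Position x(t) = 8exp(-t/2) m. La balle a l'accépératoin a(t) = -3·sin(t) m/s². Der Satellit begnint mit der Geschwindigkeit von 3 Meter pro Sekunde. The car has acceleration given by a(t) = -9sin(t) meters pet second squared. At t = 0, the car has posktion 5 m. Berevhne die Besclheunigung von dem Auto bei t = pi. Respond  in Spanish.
De la ecuación de la aceleración a(t) = -9·sin(t), sustituimos t = pi para obtener a = 0.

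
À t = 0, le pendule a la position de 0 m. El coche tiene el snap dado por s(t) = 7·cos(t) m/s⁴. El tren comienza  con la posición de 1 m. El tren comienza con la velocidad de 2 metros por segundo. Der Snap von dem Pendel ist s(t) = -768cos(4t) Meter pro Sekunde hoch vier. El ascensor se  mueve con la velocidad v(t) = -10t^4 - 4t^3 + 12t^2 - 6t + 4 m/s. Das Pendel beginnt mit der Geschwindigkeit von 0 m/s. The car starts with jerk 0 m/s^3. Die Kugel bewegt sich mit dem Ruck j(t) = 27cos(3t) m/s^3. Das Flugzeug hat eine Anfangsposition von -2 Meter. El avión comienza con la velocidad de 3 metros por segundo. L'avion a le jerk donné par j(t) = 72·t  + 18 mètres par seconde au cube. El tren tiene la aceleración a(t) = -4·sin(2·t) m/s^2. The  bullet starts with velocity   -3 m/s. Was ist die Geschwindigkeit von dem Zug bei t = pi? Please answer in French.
Nous devons intégrer notre équation de l'accélération a(t) = -4·sin(2·t) 1 fois. L'intégrale de l'accélération est la vitesse. En utilisant v(0) = 2, nous obtenons v(t) = 2·cos(2·t). De l'équation de la vitesse v(t) = 2·cos(2·t), nous substituons t = pi pour obtenir v = 2.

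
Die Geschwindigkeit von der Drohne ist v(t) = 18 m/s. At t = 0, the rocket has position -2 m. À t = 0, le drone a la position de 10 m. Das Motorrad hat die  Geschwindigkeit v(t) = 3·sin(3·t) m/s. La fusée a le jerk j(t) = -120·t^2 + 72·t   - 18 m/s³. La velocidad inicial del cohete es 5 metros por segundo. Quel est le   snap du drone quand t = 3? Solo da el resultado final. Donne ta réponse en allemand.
s(3) = 0.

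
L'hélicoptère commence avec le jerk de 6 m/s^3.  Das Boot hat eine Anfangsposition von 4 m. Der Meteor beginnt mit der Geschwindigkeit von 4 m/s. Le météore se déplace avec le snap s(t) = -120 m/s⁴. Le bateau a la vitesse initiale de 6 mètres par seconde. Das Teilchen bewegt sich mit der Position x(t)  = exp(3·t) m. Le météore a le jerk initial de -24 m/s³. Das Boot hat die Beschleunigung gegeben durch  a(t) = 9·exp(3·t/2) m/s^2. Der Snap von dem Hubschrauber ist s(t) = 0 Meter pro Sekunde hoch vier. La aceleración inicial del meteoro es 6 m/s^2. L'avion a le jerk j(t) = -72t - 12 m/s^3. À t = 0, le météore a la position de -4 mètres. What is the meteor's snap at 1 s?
From the given snap equation s(t) = -120, we substitute t = 1 to get s = -120.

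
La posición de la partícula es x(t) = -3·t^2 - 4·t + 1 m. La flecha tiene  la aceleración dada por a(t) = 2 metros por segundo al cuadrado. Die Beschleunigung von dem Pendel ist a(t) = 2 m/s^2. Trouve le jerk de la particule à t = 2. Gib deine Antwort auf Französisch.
Nous devons dériver notre équation de la position x(t) = -3·t^2 - 4·t + 1 3 fois. En dérivant la position, nous obtenons la vitesse: v(t) = -6·t - 4. En dérivant la vitesse, nous obtenons l'accélération: a(t) = -6. La dérivée de l'accélération donne le jerk: j(t) = 0. De l'équation du jerk j(t) = 0, nous substituons t = 2 pour obtenir j = 0.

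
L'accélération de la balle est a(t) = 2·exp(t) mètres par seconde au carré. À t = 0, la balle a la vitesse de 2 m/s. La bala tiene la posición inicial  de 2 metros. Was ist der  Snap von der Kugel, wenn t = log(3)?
Wir müssen unsere Gleichung für die Beschleunigung a(t) = 2·exp(t) 2-mal ableiten. Die Ableitung von der Beschleunigung ergibt den Ruck: j(t) = 2·exp(t). Die Ableitung von dem Ruck ergibt den Snap: s(t) = 2·exp(t). Aus der Gleichung für den Snap s(t) = 2·exp(t), setzen wir t = log(3) ein und erhalten s = 6.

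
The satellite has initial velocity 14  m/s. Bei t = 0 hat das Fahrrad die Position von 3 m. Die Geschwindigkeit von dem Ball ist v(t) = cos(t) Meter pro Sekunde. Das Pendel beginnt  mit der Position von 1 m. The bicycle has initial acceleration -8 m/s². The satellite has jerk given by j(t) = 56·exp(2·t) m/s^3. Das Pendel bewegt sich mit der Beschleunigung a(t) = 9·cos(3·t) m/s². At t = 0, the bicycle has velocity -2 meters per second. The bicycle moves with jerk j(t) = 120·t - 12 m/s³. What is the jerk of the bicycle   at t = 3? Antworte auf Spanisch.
De la ecuación de la sacudida j(t) = 120·t - 12, sustituimos t = 3 para obtener j = 348.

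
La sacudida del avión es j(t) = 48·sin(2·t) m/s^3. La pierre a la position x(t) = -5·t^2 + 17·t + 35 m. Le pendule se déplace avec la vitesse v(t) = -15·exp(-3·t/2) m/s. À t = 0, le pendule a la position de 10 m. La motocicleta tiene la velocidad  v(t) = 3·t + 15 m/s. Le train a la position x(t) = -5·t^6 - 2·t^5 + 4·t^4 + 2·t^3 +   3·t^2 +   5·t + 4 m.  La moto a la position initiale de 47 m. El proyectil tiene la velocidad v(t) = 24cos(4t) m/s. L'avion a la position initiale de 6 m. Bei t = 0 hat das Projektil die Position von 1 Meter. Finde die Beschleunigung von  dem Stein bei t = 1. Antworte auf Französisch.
Pour résoudre ceci, nous devons prendre 2 dérivées de notre équation de la position x(t) = -5·t^2 + 17·t + 35. La dérivée de la position donne la vitesse: v(t) = 17 - 10·t. En dérivant la vitesse, nous obtenons l'accélération: a(t) = -10. De l'équation de l'accélération a(t) = -10, nous substituons t = 1 pour obtenir a = -10.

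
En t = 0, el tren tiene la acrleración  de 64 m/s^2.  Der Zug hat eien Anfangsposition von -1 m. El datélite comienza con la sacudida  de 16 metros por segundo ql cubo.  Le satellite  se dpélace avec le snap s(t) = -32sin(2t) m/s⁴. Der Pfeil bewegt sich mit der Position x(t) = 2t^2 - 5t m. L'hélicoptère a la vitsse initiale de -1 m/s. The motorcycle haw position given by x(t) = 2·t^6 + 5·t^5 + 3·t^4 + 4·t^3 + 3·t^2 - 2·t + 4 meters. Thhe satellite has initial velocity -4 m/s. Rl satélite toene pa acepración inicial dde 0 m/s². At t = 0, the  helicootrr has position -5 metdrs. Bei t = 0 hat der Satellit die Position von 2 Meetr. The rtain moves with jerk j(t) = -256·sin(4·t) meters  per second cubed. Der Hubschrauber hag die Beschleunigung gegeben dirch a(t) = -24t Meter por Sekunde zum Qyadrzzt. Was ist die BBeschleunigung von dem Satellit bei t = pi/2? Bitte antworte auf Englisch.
Starting from snap s(t) = -32·sin(2·t), we take 2 antiderivatives. The antiderivative of snap, with j(0) = 16, gives jerk: j(t) = 16·cos(2·t). The integral of jerk, with a(0) = 0, gives acceleration: a(t) = 8·sin(2·t). From the given acceleration equation a(t) = 8·sin(2·t), we substitute t = pi/2 to get a = 0.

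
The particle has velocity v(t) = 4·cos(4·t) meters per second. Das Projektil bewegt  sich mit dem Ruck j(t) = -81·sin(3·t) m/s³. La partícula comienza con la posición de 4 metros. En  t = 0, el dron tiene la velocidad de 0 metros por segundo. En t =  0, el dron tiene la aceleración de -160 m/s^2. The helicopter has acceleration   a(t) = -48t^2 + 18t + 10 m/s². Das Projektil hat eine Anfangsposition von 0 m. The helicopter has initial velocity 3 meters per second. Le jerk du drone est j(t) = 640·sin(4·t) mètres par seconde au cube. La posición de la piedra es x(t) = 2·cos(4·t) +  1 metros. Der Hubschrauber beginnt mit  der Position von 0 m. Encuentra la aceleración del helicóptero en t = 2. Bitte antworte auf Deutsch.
Mit a(t) = -48·t^2 + 18·t + 10 und Einsetzen von t = 2, finden wir a = -146.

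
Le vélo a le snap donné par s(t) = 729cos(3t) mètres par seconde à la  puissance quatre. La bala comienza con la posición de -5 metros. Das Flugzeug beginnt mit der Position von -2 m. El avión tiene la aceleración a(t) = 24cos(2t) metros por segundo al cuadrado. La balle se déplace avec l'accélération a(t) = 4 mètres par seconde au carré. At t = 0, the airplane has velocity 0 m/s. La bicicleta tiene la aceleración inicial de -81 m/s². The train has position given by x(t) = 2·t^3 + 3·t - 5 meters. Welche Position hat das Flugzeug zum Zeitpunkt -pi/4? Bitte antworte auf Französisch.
Pour résoudre ceci, nous devons prendre 2 primitives de notre équation de l'accélération a(t) = 24·cos(2·t). L'intégrale de l'accélération, avec v(0) = 0, donne la vitesse: v(t) = 12·sin(2·t). En intégrant la vitesse et en utilisant la condition initiale x(0) = -2, nous obtenons x(t) = 4 - 6·cos(2·t). Nous avons la position x(t) = 4 - 6·cos(2·t). En substituant t = -pi/4: x(-pi/4) = 4.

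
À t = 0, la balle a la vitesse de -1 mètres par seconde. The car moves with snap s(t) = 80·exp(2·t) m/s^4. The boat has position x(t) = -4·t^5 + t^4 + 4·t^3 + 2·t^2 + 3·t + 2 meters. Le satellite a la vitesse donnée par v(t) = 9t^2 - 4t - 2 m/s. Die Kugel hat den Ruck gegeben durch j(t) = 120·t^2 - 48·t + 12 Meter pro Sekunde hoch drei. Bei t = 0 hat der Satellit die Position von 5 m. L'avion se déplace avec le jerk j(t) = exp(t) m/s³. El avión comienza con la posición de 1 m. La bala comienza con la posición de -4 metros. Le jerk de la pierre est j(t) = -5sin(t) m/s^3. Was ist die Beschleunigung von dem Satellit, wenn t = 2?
Wir müssen unsere Gleichung für die Geschwindigkeit v(t) = 9·t^2 - 4·t - 2 1-mal ableiten. Mit d/dt von v(t) finden wir a(t) = 18·t - 4. Mit a(t) = 18·t - 4 und Einsetzen von t = 2, finden wir a = 32.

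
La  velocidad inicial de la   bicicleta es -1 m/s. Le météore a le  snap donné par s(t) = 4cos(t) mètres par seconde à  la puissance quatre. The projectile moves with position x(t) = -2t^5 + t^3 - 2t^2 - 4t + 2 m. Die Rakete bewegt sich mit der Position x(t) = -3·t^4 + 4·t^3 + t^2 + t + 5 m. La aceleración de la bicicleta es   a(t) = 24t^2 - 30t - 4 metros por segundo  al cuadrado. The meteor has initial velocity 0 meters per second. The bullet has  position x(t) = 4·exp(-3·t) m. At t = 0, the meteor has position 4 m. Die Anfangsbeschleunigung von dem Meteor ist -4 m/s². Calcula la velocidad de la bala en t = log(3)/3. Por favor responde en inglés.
We must differentiate our position equation x(t) = 4·exp(-3·t) 1 time. The derivative of position gives velocity: v(t) = -12·exp(-3·t). From the given velocity equation v(t) = -12·exp(-3·t), we substitute t = log(3)/3 to get v = -4.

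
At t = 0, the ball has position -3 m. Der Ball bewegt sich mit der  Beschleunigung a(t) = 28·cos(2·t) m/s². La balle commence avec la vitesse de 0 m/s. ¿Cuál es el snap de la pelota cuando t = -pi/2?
Para resolver esto, necesitamos tomar 2 derivadas de nuestra ecuación de la aceleración a(t) = 28·cos(2·t). Derivando la aceleración, obtenemos la sacudida: j(t) = -56·sin(2·t). Derivando la sacudida, obtenemos el snap: s(t) = -112·cos(2·t). Tenemos el snap s(t) = -112·cos(2·t). Sustituyendo t = -pi/2: s(-pi/2) = 112.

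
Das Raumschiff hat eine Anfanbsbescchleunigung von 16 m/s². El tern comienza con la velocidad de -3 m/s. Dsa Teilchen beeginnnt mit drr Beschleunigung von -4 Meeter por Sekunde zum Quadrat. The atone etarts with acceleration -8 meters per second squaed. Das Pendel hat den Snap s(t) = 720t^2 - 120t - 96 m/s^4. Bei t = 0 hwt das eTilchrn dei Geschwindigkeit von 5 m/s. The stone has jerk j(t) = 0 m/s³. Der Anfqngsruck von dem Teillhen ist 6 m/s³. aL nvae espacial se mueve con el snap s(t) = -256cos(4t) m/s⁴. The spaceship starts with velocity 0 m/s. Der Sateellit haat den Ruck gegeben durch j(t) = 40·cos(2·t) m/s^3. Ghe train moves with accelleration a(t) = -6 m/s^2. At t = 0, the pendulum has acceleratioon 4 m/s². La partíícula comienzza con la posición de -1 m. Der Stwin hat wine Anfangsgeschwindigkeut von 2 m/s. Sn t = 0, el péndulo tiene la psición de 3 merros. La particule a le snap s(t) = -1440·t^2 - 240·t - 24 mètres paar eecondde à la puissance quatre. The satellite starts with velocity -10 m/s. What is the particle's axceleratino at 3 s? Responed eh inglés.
To find the answer, we compute 2 antiderivatives of s(t) = -1440·t^2 - 240·t - 24. The integral of snap is jerk. Using j(0) = 6, we get j(t) = -480·t^3 - 120·t^2 - 24·t + 6. The antiderivative of jerk, with a(0) = -4, gives acceleration: a(t) = -120·t^4 - 40·t^3 - 12·t^2 + 6·t - 4. We have acceleration a(t) = -120·t^4 - 40·t^3 - 12·t^2 + 6·t - 4. Substituting t = 3: a(3) = -10894.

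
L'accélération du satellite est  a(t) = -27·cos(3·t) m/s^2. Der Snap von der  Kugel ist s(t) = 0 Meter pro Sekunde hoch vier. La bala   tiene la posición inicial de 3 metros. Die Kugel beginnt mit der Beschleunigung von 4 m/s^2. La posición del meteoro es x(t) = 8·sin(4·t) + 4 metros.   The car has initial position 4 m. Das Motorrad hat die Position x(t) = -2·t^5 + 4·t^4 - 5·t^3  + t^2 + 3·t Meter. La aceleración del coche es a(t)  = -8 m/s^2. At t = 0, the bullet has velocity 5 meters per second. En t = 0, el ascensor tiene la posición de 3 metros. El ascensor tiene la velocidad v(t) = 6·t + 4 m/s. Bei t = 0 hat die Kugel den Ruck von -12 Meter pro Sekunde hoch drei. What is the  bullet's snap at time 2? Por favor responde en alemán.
Aus der Gleichung für den Snap s(t) = 0, setzen wir t = 2 ein und erhalten s = 0.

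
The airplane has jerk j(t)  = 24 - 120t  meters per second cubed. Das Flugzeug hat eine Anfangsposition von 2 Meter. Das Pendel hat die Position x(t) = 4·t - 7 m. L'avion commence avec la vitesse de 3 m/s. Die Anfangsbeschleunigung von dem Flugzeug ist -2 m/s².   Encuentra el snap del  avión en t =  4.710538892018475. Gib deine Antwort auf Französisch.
Pour résoudre ceci, nous devons prendre 1 dérivée de notre équation du jerk j(t) = 24 - 120·t. En dérivant le jerk, nous obtenons le snap: s(t) = -120. De l'équation du snap s(t) = -120, nous substituons t = 4.710538892018475 pour obtenir s = -120.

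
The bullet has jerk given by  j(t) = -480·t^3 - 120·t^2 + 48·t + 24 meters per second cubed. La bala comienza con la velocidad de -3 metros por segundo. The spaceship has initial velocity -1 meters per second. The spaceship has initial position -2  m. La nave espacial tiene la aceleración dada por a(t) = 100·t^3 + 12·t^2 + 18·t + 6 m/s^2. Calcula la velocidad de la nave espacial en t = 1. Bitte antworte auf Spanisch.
Partiendo de la aceleración a(t) = 100·t^3 + 12·t^2 + 18·t + 6, tomamos 1 antiderivada. La integral de la aceleración es la velocidad. Usando v(0) = -1, obtenemos v(t) = 25·t^4 + 4·t^3 + 9·t^2 + 6·t - 1. Tenemos la velocidad v(t) = 25·t^4 + 4·t^3 + 9·t^2 + 6·t - 1. Sustituyendo t = 1: v(1) = 43.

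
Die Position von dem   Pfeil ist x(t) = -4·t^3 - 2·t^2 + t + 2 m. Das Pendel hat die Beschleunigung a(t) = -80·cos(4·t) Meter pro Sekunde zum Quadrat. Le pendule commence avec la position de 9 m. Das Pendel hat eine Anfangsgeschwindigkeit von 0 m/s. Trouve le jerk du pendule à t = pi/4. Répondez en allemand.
Ausgehend von der Beschleunigung a(t) = -80·cos(4·t), nehmen wir 1 Ableitung. Mit d/dt von a(t) finden wir j(t) = 320·sin(4·t). Mit j(t) = 320·sin(4·t) und Einsetzen von t = pi/4, finden wir j = 0.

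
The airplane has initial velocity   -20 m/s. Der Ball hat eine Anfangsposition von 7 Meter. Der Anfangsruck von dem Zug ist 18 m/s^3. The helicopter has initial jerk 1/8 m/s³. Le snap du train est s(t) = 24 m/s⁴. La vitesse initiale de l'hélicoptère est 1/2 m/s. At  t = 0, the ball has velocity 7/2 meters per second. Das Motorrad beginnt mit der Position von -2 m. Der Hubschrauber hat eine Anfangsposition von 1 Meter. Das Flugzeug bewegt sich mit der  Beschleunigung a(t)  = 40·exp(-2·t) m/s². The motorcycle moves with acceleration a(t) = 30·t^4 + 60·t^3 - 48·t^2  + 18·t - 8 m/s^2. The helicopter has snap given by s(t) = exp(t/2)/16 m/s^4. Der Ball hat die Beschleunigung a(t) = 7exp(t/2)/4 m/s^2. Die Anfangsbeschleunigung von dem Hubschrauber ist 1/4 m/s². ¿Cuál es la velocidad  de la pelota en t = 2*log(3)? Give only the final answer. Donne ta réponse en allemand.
Die Geschwindigkeit bei t = 2*log(3) ist v = 21/2.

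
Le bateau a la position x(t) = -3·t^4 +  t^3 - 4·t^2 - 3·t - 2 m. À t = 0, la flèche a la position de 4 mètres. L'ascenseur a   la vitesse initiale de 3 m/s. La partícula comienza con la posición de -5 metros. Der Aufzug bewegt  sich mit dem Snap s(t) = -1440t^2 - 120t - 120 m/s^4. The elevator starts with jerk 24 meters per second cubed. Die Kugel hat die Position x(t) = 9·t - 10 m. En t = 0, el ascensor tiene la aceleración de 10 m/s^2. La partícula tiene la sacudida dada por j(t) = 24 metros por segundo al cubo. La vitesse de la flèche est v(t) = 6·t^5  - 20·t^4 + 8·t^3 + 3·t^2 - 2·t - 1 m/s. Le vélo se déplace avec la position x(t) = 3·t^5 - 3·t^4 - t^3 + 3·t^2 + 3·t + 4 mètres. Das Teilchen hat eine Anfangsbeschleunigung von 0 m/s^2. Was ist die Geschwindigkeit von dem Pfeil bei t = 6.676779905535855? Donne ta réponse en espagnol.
De la ecuación de la velocidad v(t) = 6·t^5 - 20·t^4 + 8·t^3 + 3·t^2 - 2·t - 1, sustituimos t = 6.676779905535855 para obtener v = 42367.5884701611.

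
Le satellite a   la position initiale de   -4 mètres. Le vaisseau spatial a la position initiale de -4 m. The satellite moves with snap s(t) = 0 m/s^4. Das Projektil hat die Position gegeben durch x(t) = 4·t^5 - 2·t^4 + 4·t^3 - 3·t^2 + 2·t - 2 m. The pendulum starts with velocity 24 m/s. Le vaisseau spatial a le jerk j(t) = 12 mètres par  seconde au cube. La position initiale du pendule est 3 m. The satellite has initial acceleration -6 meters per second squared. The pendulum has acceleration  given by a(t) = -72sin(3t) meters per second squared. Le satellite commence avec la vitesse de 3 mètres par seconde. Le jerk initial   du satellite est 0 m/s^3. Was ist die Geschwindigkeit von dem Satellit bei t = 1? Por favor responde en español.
Para resolver esto, necesitamos tomar 3 antiderivadas de nuestra ecuación del snap s(t) = 0. La integral del snap, con j(0) = 0, da la sacudida: j(t) = 0. La antiderivada de la sacudida es la aceleración. Usando a(0) = -6, obtenemos a(t) = -6. Tomando ∫a(t)dt y aplicando v(0) = 3, encontramos v(t) = 3 - 6·t. Tenemos la velocidad v(t) = 3 - 6·t. Sustituyendo t = 1: v(1) = -3.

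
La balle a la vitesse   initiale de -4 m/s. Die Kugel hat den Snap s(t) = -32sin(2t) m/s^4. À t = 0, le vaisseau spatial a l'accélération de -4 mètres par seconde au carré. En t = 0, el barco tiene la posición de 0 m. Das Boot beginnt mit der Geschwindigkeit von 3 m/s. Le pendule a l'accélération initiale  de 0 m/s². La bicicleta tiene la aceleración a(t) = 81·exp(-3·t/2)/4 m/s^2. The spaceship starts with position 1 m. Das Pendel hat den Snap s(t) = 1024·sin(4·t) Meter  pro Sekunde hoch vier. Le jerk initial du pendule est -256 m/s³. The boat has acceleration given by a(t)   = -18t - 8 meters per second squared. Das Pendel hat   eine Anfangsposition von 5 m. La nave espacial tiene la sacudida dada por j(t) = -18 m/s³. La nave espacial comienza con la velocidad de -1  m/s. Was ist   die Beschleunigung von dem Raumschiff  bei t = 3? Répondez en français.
Nous devons intégrer notre équation du jerk j(t) = -18 1 fois. En prenant ∫j(t)dt et en appliquant a(0) = -4, nous trouvons a(t) = -18·t - 4. En utilisant a(t) = -18·t - 4 et en substituant t = 3, nous trouvons a = -58.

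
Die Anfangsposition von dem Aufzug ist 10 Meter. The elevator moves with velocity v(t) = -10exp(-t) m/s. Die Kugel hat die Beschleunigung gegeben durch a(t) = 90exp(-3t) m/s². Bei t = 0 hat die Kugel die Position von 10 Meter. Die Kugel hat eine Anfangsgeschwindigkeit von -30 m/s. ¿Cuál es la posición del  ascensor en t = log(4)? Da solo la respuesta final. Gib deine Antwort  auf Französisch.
x(log(4)) = 5/2.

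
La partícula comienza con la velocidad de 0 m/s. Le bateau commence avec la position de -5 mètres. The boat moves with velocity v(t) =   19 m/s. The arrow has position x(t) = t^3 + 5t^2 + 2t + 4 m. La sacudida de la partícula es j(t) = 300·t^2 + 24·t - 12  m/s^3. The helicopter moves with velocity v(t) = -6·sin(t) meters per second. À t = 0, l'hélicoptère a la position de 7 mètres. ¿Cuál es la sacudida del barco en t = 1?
Partiendo de la velocidad v(t) = 19, tomamos 2 derivadas. Tomando d/dt de v(t), encontramos a(t) = 0. Derivando la aceleración, obtenemos la sacudida: j(t) = 0. De la ecuación de la sacudida j(t) = 0, sustituimos t = 1 para obtener j = 0.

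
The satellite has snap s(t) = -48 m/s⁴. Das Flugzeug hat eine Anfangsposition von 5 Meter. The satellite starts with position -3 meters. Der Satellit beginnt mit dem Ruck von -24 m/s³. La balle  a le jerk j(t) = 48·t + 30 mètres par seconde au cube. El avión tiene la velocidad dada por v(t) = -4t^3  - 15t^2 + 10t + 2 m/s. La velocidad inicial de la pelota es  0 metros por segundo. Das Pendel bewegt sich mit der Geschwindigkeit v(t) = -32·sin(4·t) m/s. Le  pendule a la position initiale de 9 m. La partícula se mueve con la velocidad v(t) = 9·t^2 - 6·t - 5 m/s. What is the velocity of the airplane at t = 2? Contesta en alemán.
Aus der Gleichung für die Geschwindigkeit v(t) = -4·t^3 - 15·t^2 + 10·t + 2, setzen wir t = 2 ein und erhalten v = -70.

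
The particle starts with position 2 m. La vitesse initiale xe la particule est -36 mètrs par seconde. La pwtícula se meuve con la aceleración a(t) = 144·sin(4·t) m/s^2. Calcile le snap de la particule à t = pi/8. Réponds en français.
Pour résoudre ceci, nous devons prendre 2 dérivées de notre équation de l'accélération a(t) = 144·sin(4·t). En prenant d/dt de a(t), nous trouvons j(t) = 576·cos(4·t). En prenant d/dt de j(t), nous trouvons s(t) = -2304·sin(4·t). Nous avons le snap s(t) = -2304·sin(4·t). En substituant t = pi/8: s(pi/8) = -2304.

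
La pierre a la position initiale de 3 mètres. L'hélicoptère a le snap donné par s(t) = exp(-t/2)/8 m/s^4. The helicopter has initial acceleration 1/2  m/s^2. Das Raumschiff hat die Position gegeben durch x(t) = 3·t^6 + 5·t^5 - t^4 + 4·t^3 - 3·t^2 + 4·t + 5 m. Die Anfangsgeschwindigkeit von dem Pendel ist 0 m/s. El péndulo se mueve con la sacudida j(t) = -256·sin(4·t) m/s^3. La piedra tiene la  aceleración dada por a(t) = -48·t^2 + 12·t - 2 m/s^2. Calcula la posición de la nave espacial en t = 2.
De la ecuación de la posición x(t) = 3·t^6 + 5·t^5 - t^4 + 4·t^3 - 3·t^2 + 4·t + 5, sustituimos t = 2 para obtener x = 369.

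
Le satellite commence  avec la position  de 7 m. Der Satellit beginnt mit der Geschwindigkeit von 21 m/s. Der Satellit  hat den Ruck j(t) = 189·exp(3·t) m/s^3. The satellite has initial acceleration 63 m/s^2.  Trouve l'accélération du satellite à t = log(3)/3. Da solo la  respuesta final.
La réponse est 189.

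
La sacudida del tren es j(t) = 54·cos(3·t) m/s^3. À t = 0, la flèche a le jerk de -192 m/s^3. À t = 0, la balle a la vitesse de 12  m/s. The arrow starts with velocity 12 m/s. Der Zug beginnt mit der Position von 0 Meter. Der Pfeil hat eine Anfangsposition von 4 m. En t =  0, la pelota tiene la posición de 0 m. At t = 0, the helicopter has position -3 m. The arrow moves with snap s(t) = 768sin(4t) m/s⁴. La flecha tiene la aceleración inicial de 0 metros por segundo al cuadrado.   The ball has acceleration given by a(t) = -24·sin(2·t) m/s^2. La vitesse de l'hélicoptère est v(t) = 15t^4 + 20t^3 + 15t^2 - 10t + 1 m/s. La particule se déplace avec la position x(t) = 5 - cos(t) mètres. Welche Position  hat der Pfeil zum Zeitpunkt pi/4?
Wir müssen das Integral unserer Gleichung für den Snap s(t) = 768·sin(4·t) 4-mal finden. Durch Integration von dem Snap und Verwendung der Anfangsbedingung j(0) = -192, erhalten wir j(t) = -192·cos(4·t). Das Integral von dem Ruck, mit a(0) = 0, ergibt die Beschleunigung: a(t) = -48·sin(4·t). Das Integral von der Beschleunigung, mit v(0) = 12, ergibt die Geschwindigkeit: v(t) = 12·cos(4·t). Mit ∫v(t)dt und Anwendung von x(0) = 4, finden wir x(t) = 3·sin(4·t) + 4. Wir haben die Position x(t) = 3·sin(4·t) + 4. Durch Einsetzen von t = pi/4: x(pi/4) = 4.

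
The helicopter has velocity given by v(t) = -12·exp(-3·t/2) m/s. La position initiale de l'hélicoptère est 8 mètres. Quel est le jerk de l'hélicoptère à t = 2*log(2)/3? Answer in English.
We must differentiate our velocity equation v(t) = -12·exp(-3·t/2) 2 times. Taking d/dt of v(t), we find a(t) = 18·exp(-3·t/2). The derivative of acceleration gives jerk: j(t) = -27·exp(-3·t/2). We have jerk j(t) = -27·exp(-3·t/2). Substituting t = 2*log(2)/3: j(2*log(2)/3) = -27/2.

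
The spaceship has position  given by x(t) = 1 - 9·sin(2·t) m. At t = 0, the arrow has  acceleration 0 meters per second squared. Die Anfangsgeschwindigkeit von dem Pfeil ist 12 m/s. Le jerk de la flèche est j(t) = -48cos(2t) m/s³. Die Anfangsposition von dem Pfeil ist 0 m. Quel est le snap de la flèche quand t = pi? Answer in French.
Pour résoudre ceci, nous devons prendre 1 dérivée de notre équation du jerk j(t) = -48·cos(2·t). La dérivée du jerk donne le snap: s(t) = 96·sin(2·t). Nous avons le snap s(t) = 96·sin(2·t). En substituant t = pi: s(pi) = 0.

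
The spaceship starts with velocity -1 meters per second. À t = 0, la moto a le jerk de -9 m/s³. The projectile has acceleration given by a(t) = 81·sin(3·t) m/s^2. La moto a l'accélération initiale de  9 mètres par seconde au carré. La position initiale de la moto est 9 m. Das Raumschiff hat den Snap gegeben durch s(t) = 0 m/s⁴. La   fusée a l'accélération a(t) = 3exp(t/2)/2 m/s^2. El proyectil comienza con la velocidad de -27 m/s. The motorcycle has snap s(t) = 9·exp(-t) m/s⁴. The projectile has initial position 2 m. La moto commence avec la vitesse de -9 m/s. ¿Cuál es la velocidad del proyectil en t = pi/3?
Para resolver esto, necesitamos tomar 1 antiderivada de nuestra ecuación de la aceleración a(t) = 81·sin(3·t). Integrando la aceleración y usando la condición inicial v(0) = -27, obtenemos v(t) = -27·cos(3·t). Usando v(t) = -27·cos(3·t) y sustituyendo t = pi/3, encontramos v = 27.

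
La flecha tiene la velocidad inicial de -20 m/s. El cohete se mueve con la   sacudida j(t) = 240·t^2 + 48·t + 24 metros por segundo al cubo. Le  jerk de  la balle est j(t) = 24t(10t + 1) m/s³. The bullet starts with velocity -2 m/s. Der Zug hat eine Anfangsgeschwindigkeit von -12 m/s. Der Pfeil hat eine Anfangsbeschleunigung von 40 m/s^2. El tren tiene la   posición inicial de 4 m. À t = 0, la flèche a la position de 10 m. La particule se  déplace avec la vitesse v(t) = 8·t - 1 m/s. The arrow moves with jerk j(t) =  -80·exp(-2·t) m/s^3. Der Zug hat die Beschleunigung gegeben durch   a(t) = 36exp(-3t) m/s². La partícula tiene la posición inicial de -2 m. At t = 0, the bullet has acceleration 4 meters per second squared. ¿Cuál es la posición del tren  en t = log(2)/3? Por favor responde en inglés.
We need to integrate our acceleration equation a(t) = 36·exp(-3·t) 2 times. The antiderivative of acceleration is velocity. Using v(0) = -12, we get v(t) = -12·exp(-3·t). Finding the antiderivative of v(t) and using x(0) = 4: x(t) = 4·exp(-3·t). From the given position equation x(t) = 4·exp(-3·t), we substitute t = log(2)/3 to get x = 2.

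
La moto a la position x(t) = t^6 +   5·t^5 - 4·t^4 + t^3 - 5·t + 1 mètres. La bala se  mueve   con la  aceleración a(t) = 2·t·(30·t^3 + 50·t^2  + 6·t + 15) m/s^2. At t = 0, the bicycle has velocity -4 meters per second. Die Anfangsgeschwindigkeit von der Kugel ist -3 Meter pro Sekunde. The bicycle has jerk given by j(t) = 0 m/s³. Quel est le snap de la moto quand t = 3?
Pour résoudre ceci, nous devons prendre 4 dérivées de notre équation de la position x(t) = t^6 + 5·t^5 - 4·t^4 + t^3 - 5·t + 1. La dérivée de la position donne la vitesse: v(t) = 6·t^5 + 25·t^4 - 16·t^3 + 3·t^2 - 5. La dérivée de la vitesse donne l'accélération: a(t) = 30·t^4 + 100·t^3 - 48·t^2 + 6·t. La dérivée de l'accélération donne le jerk: j(t) = 120·t^3 + 300·t^2 - 96·t + 6. En dérivant le jerk, nous obtenons le snap: s(t) = 360·t^2 + 600·t - 96. Nous avons le snap s(t) = 360·t^2 + 600·t - 96. En substituant t = 3: s(3) = 4944.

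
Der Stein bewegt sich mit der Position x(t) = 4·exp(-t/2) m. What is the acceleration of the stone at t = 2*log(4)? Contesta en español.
Para resolver esto, necesitamos tomar 2 derivadas de nuestra ecuación de la posición x(t) = 4·exp(-t/2). Tomando d/dt de x(t), encontramos v(t) = -2·exp(-t/2). La derivada de la velocidad da la aceleración: a(t) = exp(-t/2). Usando a(t) = exp(-t/2) y sustituyendo t = 2*log(4), encontramos a = 1/4.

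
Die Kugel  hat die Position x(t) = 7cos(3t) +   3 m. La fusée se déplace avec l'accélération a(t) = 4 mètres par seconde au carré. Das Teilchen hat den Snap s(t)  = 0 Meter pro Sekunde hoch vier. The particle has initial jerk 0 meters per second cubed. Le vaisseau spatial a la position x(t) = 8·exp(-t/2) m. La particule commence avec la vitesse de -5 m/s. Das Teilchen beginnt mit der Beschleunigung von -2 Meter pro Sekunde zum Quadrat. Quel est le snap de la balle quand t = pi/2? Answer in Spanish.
Partiendo de la posición x(t) = 7·cos(3·t) + 3, tomamos 4 derivadas. Tomando d/dt de x(t), encontramos v(t) = -21·sin(3·t). La derivada de la velocidad da la aceleración: a(t) = -63·cos(3·t). La derivada de la aceleración da la sacudida: j(t) = 189·sin(3·t). Tomando d/dt de j(t), encontramos s(t) = 567·cos(3·t). De la ecuación del snap s(t) = 567·cos(3·t), sustituimos t = pi/2 para obtener s = 0.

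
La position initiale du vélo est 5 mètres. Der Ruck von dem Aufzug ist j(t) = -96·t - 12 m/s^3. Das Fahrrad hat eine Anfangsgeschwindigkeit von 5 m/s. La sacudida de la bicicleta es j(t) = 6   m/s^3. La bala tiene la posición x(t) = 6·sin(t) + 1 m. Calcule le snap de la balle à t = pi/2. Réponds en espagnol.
Para resolver esto, necesitamos tomar 4 derivadas de nuestra ecuación de la posición x(t) = 6·sin(t) + 1. Tomando d/dt de x(t), encontramos v(t) = 6·cos(t). Derivando la velocidad, obtenemos la aceleración: a(t) = -6·sin(t). Derivando la aceleración, obtenemos la sacudida: j(t) = -6·cos(t). La derivada de la sacudida da el snap: s(t) = 6·sin(t). De la ecuación del snap s(t) = 6·sin(t), sustituimos t = pi/2 para obtener s = 6.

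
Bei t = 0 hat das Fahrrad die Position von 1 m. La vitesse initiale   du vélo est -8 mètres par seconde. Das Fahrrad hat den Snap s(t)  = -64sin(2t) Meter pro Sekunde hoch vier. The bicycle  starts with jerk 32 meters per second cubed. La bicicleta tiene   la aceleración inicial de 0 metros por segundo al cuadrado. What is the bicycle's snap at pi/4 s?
We have snap s(t) = -64·sin(2·t). Substituting t = pi/4: s(pi/4) = -64.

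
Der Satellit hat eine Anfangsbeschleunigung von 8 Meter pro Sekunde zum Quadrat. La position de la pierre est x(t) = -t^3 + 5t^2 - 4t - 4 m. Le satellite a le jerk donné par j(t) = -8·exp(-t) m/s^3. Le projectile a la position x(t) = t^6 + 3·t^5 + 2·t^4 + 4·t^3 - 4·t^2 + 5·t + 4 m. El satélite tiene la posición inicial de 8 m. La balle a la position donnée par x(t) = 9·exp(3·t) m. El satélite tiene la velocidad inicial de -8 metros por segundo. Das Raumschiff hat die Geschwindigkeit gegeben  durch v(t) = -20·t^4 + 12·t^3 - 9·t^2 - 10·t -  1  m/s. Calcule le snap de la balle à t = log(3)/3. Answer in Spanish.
Partiendo de la posición x(t) = 9·exp(3·t), tomamos 4 derivadas. Derivando la posición, obtenemos la velocidad: v(t) = 27·exp(3·t). La derivada de la velocidad da la aceleración: a(t) = 81·exp(3·t). La derivada de la aceleración da la sacudida: j(t) = 243·exp(3·t). Derivando la sacudida, obtenemos el snap: s(t) = 729·exp(3·t). Tenemos el snap s(t) = 729·exp(3·t). Sustituyendo t = log(3)/3: s(log(3)/3) = 2187.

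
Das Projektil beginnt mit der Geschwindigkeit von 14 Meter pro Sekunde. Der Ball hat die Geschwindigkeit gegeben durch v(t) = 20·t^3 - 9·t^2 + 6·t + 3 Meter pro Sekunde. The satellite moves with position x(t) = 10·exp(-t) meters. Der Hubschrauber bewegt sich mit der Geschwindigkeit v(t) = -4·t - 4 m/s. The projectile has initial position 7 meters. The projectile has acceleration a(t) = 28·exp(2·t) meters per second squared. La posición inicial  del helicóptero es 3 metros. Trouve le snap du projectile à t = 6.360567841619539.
En partant de l'accélération a(t) = 28·exp(2·t), nous prenons 2 dérivées. En prenant d/dt de a(t), nous trouvons j(t) = 56·exp(2·t). En dérivant le jerk, nous obtenons le snap: s(t) = 112·exp(2·t). De l'équation du snap s(t) = 112·exp(2·t), nous substituons t = 6.360567841619539 pour obtenir s = 37491865.7670950.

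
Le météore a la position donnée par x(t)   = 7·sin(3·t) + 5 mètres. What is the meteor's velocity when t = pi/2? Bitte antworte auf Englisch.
We must differentiate our position equation x(t) = 7·sin(3·t) + 5 1 time. The derivative of position gives velocity: v(t) = 21·cos(3·t). We have velocity v(t) = 21·cos(3·t). Substituting t = pi/2: v(pi/2) = 0.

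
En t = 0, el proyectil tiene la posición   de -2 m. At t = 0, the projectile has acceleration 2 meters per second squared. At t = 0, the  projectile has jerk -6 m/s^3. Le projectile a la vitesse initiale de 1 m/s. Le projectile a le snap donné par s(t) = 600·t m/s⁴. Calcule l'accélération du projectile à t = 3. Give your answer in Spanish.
Necesitamos integrar nuestra ecuación del snap s(t) = 600·t 2 veces. La antiderivada del snap, con j(0) = -6, da la sacudida: j(t) = 300·t^2 - 6. La antiderivada de la sacudida, con a(0) = 2, da la aceleración: a(t) = 100·t^3 - 6·t + 2. Tenemos la aceleración a(t) = 100·t^3 - 6·t + 2. Sustituyendo t = 3: a(3) = 2684.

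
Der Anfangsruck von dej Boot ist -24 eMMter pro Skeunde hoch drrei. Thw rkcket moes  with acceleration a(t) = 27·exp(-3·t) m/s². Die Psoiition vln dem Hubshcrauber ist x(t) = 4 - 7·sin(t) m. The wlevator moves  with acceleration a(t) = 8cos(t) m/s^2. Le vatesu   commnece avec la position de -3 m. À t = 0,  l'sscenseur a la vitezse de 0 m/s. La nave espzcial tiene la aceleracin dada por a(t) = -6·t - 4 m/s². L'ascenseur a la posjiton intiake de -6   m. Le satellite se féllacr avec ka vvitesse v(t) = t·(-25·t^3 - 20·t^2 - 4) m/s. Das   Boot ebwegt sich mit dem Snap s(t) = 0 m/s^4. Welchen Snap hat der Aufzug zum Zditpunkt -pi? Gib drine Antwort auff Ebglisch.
We must differentiate our acceleration equation a(t) = 8·cos(t) 2 times. Taking d/dt of a(t), we find j(t) = -8·sin(t). Differentiating jerk, we get snap: s(t) = -8·cos(t). We have snap s(t) = -8·cos(t). Substituting t = -pi: s(-pi) = 8.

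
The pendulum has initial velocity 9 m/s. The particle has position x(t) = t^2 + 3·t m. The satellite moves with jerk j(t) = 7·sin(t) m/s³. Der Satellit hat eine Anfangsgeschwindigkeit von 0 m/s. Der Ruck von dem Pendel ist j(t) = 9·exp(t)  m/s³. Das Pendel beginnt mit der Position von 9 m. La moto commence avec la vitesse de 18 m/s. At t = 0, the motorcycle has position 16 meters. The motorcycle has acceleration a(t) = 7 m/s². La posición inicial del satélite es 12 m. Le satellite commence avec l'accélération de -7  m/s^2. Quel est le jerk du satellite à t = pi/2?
En utilisant j(t) = 7·sin(t) et en substituant t = pi/2, nous trouvons j = 7.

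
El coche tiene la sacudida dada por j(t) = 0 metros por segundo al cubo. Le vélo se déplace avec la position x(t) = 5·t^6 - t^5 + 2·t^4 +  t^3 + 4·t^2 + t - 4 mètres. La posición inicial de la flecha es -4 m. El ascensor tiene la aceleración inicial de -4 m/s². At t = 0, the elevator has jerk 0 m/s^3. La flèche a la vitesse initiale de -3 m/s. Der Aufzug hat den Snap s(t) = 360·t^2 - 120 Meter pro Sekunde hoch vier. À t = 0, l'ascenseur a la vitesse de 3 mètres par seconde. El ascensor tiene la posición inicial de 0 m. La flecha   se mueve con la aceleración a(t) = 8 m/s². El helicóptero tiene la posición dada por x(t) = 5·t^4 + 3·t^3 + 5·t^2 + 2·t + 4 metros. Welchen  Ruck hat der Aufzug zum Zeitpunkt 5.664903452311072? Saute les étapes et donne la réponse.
Die Antwort ist 21135.3907248765.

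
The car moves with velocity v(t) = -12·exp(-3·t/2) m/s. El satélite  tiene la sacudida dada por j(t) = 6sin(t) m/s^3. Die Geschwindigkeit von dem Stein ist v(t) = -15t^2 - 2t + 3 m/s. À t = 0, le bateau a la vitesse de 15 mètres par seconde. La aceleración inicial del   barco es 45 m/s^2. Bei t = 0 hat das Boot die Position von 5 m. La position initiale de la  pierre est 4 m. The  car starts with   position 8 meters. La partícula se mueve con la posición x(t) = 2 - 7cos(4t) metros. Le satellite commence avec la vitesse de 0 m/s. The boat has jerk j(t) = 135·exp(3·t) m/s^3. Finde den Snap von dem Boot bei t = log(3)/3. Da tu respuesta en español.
Partiendo de la sacudida j(t) = 135·exp(3·t), tomamos 1 derivada. Tomando d/dt de j(t), encontramos s(t) = 405·exp(3·t). Tenemos el snap s(t) = 405·exp(3·t). Sustituyendo t = log(3)/3: s(log(3)/3) = 1215.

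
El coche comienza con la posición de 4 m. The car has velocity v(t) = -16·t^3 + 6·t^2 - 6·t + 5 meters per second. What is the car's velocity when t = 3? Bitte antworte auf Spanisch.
Usando v(t) = -16·t^3 + 6·t^2 - 6·t + 5 y sustituyendo t = 3, encontramos v = -391.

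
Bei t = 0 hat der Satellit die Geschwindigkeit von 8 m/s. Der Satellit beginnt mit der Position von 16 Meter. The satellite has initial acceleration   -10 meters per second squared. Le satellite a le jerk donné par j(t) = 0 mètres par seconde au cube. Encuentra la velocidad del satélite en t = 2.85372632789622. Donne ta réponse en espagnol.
Necesitamos integrar nuestra ecuación de la sacudida j(t) = 0 2 veces. La integral de la sacudida es la aceleración. Usando a(0) = -10, obtenemos a(t) = -10. Tomando ∫a(t)dt y aplicando v(0) = 8, encontramos v(t) = 8 - 10·t. De la ecuación de la velocidad v(t) = 8 - 10·t, sustituimos t = 2.85372632789622 para obtener v = -20.5372632789622.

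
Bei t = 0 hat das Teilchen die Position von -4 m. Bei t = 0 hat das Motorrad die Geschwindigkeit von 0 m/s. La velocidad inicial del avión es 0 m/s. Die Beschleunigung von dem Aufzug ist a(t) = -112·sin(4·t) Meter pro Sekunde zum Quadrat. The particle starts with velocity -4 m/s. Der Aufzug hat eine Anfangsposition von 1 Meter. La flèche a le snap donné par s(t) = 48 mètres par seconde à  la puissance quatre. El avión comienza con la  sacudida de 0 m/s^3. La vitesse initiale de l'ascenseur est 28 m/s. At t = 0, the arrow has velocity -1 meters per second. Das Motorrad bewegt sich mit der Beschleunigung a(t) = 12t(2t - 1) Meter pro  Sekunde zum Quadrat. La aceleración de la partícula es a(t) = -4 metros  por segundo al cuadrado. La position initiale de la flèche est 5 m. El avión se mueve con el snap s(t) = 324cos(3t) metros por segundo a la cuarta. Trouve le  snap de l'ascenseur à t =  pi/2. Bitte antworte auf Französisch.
Nous devons dériver notre équation de l'accélération a(t) = -112·sin(4·t) 2 fois. La dérivée de l'accélération donne le jerk: j(t) = -448·cos(4·t). En prenant d/dt de j(t), nous trouvons s(t) = 1792·sin(4·t). De l'équation du snap s(t) = 1792·sin(4·t), nous substituons t = pi/2 pour obtenir s = 0.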